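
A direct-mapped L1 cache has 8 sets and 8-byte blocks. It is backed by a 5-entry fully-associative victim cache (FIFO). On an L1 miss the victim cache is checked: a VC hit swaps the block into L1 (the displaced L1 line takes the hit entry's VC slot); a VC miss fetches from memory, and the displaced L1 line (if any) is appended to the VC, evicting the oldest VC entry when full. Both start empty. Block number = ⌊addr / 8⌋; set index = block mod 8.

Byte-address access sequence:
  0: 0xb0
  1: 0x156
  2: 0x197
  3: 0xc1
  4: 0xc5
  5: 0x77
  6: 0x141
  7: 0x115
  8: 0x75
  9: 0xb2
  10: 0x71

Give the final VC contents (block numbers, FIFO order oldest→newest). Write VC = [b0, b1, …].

VC = [42, 22, 24, 50]

0: 0xb0 (blk 22, set 6) → MISS  vc=[]
1: 0x156 (blk 42, set 2) → MISS  vc=[]
2: 0x197 (blk 50, set 2) → MISS  vc=[42]
3: 0xc1 (blk 24, set 0) → MISS  vc=[42]
4: 0xc5 (blk 24, set 0) → L1-HIT  vc=[42]
5: 0x77 (blk 14, set 6) → MISS  vc=[42, 22]
6: 0x141 (blk 40, set 0) → MISS  vc=[42, 22, 24]
7: 0x115 (blk 34, set 2) → MISS  vc=[42, 22, 24, 50]
8: 0x75 (blk 14, set 6) → L1-HIT  vc=[42, 22, 24, 50]
9: 0xb2 (blk 22, set 6) → VC-HIT  vc=[42, 14, 24, 50]
10: 0x71 (blk 14, set 6) → VC-HIT  vc=[42, 22, 24, 50]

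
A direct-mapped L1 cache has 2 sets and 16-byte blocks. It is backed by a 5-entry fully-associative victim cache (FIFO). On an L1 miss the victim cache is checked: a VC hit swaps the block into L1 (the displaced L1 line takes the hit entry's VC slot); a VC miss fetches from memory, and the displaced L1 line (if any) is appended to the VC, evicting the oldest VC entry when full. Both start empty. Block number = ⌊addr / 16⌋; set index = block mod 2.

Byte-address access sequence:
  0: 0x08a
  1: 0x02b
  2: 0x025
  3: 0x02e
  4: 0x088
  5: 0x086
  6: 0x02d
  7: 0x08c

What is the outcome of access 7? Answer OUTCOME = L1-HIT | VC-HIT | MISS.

#0 0x8a→b8/s0 MISS; vc=[]
#1 0x2b→b2/s0 MISS; vc=[8]
#2 0x25→b2/s0 L1-HIT; vc=[8]
#3 0x2e→b2/s0 L1-HIT; vc=[8]
#4 0x88→b8/s0 VC-HIT; vc=[2]
#5 0x86→b8/s0 L1-HIT; vc=[2]
#6 0x2d→b2/s0 VC-HIT; vc=[8]
#7 0x8c→b8/s0 VC-HIT; vc=[2]

OUTCOME = VC-HIT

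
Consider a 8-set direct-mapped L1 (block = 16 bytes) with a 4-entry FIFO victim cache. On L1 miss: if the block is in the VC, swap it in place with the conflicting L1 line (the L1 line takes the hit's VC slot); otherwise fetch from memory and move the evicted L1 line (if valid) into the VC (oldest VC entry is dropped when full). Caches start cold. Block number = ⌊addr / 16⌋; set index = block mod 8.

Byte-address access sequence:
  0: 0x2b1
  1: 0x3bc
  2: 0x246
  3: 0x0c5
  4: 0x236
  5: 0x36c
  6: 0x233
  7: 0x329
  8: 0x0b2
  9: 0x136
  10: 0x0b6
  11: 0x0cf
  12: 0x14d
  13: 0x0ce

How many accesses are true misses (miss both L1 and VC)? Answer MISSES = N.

MISSES = 10

  [0] addr=0x2b1 blk=43 s=3: MISS | VC []
  [1] addr=0x3bc blk=59 s=3: MISS | VC [43]
  [2] addr=0x246 blk=36 s=4: MISS | VC [43]
  [3] addr=0xc5 blk=12 s=4: MISS | VC [43, 36]
  [4] addr=0x236 blk=35 s=3: MISS | VC [43, 36, 59]
  [5] addr=0x36c blk=54 s=6: MISS | VC [43, 36, 59]
  [6] addr=0x233 blk=35 s=3: L1-HIT | VC [43, 36, 59]
  [7] addr=0x329 blk=50 s=2: MISS | VC [43, 36, 59]
  [8] addr=0xb2 blk=11 s=3: MISS | VC [43, 36, 59, 35]
  [9] addr=0x136 blk=19 s=3: MISS | VC [36, 59, 35, 11]
  [10] addr=0xb6 blk=11 s=3: VC-HIT | VC [36, 59, 35, 19]
  [11] addr=0xcf blk=12 s=4: L1-HIT | VC [36, 59, 35, 19]
  [12] addr=0x14d blk=20 s=4: MISS | VC [59, 35, 19, 12]
  [13] addr=0xce blk=12 s=4: VC-HIT | VC [59, 35, 19, 20]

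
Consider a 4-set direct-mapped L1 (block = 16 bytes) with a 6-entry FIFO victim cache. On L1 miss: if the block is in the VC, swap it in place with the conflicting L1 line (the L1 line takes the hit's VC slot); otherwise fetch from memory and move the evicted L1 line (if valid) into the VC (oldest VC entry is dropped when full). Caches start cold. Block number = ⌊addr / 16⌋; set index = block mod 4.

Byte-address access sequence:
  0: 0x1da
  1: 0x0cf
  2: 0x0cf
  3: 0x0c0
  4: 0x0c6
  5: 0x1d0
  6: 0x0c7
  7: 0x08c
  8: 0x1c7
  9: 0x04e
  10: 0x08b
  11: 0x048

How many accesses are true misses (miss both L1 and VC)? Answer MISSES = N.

MISSES = 5

0: 0x1da (blk 29, set 1) → MISS  vc=[]
1: 0xcf (blk 12, set 0) → MISS  vc=[]
2: 0xcf (blk 12, set 0) → L1-HIT  vc=[]
3: 0xc0 (blk 12, set 0) → L1-HIT  vc=[]
4: 0xc6 (blk 12, set 0) → L1-HIT  vc=[]
5: 0x1d0 (blk 29, set 1) → L1-HIT  vc=[]
6: 0xc7 (blk 12, set 0) → L1-HIT  vc=[]
7: 0x8c (blk 8, set 0) → MISS  vc=[12]
8: 0x1c7 (blk 28, set 0) → MISS  vc=[12, 8]
9: 0x4e (blk 4, set 0) → MISS  vc=[12, 8, 28]
10: 0x8b (blk 8, set 0) → VC-HIT  vc=[12, 4, 28]
11: 0x48 (blk 4, set 0) → VC-HIT  vc=[12, 8, 28]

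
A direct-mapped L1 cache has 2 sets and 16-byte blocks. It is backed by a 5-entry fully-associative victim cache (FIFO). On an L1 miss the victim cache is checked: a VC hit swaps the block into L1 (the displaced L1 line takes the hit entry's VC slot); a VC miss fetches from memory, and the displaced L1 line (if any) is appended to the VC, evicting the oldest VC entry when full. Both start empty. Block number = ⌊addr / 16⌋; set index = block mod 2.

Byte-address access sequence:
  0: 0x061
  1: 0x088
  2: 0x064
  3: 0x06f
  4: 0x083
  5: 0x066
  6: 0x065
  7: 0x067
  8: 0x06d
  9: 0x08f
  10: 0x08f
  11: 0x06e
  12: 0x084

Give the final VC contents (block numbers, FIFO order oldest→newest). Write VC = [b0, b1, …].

0: 0x61 (blk 6, set 0) → MISS  vc=[]
1: 0x88 (blk 8, set 0) → MISS  vc=[6]
2: 0x64 (blk 6, set 0) → VC-HIT  vc=[8]
3: 0x6f (blk 6, set 0) → L1-HIT  vc=[8]
4: 0x83 (blk 8, set 0) → VC-HIT  vc=[6]
5: 0x66 (blk 6, set 0) → VC-HIT  vc=[8]
6: 0x65 (blk 6, set 0) → L1-HIT  vc=[8]
7: 0x67 (blk 6, set 0) → L1-HIT  vc=[8]
8: 0x6d (blk 6, set 0) → L1-HIT  vc=[8]
9: 0x8f (blk 8, set 0) → VC-HIT  vc=[6]
10: 0x8f (blk 8, set 0) → L1-HIT  vc=[6]
11: 0x6e (blk 6, set 0) → VC-HIT  vc=[8]
12: 0x84 (blk 8, set 0) → VC-HIT  vc=[6]

VC = [6]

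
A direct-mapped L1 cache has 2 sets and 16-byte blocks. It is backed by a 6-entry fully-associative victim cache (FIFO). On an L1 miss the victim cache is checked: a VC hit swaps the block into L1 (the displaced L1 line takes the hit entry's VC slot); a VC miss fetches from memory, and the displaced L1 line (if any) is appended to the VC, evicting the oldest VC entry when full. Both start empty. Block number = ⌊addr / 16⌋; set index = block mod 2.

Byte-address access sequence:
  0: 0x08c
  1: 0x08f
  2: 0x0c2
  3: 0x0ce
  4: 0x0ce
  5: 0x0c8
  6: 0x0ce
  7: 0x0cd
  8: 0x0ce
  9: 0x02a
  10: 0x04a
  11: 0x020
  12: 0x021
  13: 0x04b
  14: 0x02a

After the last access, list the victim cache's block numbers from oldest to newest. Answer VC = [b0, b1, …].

VC = [8, 12, 4]

0: 0x8c (blk 8, set 0) → MISS  vc=[]
1: 0x8f (blk 8, set 0) → L1-HIT  vc=[]
2: 0xc2 (blk 12, set 0) → MISS  vc=[8]
3: 0xce (blk 12, set 0) → L1-HIT  vc=[8]
4: 0xce (blk 12, set 0) → L1-HIT  vc=[8]
5: 0xc8 (blk 12, set 0) → L1-HIT  vc=[8]
6: 0xce (blk 12, set 0) → L1-HIT  vc=[8]
7: 0xcd (blk 12, set 0) → L1-HIT  vc=[8]
8: 0xce (blk 12, set 0) → L1-HIT  vc=[8]
9: 0x2a (blk 2, set 0) → MISS  vc=[8, 12]
10: 0x4a (blk 4, set 0) → MISS  vc=[8, 12, 2]
11: 0x20 (blk 2, set 0) → VC-HIT  vc=[8, 12, 4]
12: 0x21 (blk 2, set 0) → L1-HIT  vc=[8, 12, 4]
13: 0x4b (blk 4, set 0) → VC-HIT  vc=[8, 12, 2]
14: 0x2a (blk 2, set 0) → VC-HIT  vc=[8, 12, 4]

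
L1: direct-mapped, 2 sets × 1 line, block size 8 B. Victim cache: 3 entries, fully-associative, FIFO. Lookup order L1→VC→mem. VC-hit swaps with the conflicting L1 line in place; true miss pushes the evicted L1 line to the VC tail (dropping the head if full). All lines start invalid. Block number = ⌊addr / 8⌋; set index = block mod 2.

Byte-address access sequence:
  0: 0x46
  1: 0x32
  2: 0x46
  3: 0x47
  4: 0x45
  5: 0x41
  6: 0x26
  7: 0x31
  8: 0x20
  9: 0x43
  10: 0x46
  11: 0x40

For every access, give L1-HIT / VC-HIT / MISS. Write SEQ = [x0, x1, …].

  [0] addr=0x46 blk=8 s=0: MISS | VC []
  [1] addr=0x32 blk=6 s=0: MISS | VC [8]
  [2] addr=0x46 blk=8 s=0: VC-HIT | VC [6]
  [3] addr=0x47 blk=8 s=0: L1-HIT | VC [6]
  [4] addr=0x45 blk=8 s=0: L1-HIT | VC [6]
  [5] addr=0x41 blk=8 s=0: L1-HIT | VC [6]
  [6] addr=0x26 blk=4 s=0: MISS | VC [6, 8]
  [7] addr=0x31 blk=6 s=0: VC-HIT | VC [4, 8]
  [8] addr=0x20 blk=4 s=0: VC-HIT | VC [6, 8]
  [9] addr=0x43 blk=8 s=0: VC-HIT | VC [6, 4]
  [10] addr=0x46 blk=8 s=0: L1-HIT | VC [6, 4]
  [11] addr=0x40 blk=8 s=0: L1-HIT | VC [6, 4]

SEQ = [MISS, MISS, VC-HIT, L1-HIT, L1-HIT, L1-HIT, MISS, VC-HIT, VC-HIT, VC-HIT, L1-HIT, L1-HIT]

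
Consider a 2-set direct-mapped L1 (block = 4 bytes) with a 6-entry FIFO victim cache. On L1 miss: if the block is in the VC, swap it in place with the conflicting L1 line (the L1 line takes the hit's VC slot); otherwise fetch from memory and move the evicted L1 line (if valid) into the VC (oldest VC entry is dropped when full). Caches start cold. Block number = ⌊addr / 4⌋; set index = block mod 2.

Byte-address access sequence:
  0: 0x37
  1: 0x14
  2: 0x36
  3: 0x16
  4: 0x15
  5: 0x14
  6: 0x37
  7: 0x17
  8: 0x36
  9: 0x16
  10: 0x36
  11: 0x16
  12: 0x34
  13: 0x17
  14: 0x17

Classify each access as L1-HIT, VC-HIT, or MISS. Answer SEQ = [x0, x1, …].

SEQ = [MISS, MISS, VC-HIT, VC-HIT, L1-HIT, L1-HIT, VC-HIT, VC-HIT, VC-HIT, VC-HIT, VC-HIT, VC-HIT, VC-HIT, VC-HIT, L1-HIT]

  [0] addr=0x37 blk=13 s=1: MISS | VC []
  [1] addr=0x14 blk=5 s=1: MISS | VC [13]
  [2] addr=0x36 blk=13 s=1: VC-HIT | VC [5]
  [3] addr=0x16 blk=5 s=1: VC-HIT | VC [13]
  [4] addr=0x15 blk=5 s=1: L1-HIT | VC [13]
  [5] addr=0x14 blk=5 s=1: L1-HIT | VC [13]
  [6] addr=0x37 blk=13 s=1: VC-HIT | VC [5]
  [7] addr=0x17 blk=5 s=1: VC-HIT | VC [13]
  [8] addr=0x36 blk=13 s=1: VC-HIT | VC [5]
  [9] addr=0x16 blk=5 s=1: VC-HIT | VC [13]
  [10] addr=0x36 blk=13 s=1: VC-HIT | VC [5]
  [11] addr=0x16 blk=5 s=1: VC-HIT | VC [13]
  [12] addr=0x34 blk=13 s=1: VC-HIT | VC [5]
  [13] addr=0x17 blk=5 s=1: VC-HIT | VC [13]
  [14] addr=0x17 blk=5 s=1: L1-HIT | VC [13]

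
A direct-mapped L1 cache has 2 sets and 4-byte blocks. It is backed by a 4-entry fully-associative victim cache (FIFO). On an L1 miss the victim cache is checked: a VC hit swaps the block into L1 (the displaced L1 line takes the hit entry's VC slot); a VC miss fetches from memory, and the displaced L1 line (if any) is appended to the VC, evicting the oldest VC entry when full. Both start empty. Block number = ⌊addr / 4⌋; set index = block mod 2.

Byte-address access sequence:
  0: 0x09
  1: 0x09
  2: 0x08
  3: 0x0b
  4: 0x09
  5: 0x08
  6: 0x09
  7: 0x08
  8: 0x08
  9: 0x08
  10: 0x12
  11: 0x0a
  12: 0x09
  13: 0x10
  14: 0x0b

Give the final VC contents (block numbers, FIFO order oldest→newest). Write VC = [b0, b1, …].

VC = [4]

  [0] addr=0x9 blk=2 s=0: MISS | VC []
  [1] addr=0x9 blk=2 s=0: L1-HIT | VC []
  [2] addr=0x8 blk=2 s=0: L1-HIT | VC []
  [3] addr=0xb blk=2 s=0: L1-HIT | VC []
  [4] addr=0x9 blk=2 s=0: L1-HIT | VC []
  [5] addr=0x8 blk=2 s=0: L1-HIT | VC []
  [6] addr=0x9 blk=2 s=0: L1-HIT | VC []
  [7] addr=0x8 blk=2 s=0: L1-HIT | VC []
  [8] addr=0x8 blk=2 s=0: L1-HIT | VC []
  [9] addr=0x8 blk=2 s=0: L1-HIT | VC []
  [10] addr=0x12 blk=4 s=0: MISS | VC [2]
  [11] addr=0xa blk=2 s=0: VC-HIT | VC [4]
  [12] addr=0x9 blk=2 s=0: L1-HIT | VC [4]
  [13] addr=0x10 blk=4 s=0: VC-HIT | VC [2]
  [14] addr=0xb blk=2 s=0: VC-HIT | VC [4]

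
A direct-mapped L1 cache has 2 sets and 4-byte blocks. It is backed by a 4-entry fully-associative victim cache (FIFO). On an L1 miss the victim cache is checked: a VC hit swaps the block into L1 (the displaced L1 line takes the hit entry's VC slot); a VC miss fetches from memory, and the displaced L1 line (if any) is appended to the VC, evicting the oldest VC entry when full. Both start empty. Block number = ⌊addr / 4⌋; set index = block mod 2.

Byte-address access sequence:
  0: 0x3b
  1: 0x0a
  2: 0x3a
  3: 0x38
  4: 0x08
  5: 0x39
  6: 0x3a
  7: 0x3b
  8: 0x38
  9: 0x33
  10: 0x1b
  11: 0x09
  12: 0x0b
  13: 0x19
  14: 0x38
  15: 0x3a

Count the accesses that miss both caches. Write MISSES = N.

0: 0x3b (blk 14, set 0) → MISS  vc=[]
1: 0xa (blk 2, set 0) → MISS  vc=[14]
2: 0x3a (blk 14, set 0) → VC-HIT  vc=[2]
3: 0x38 (blk 14, set 0) → L1-HIT  vc=[2]
4: 0x8 (blk 2, set 0) → VC-HIT  vc=[14]
5: 0x39 (blk 14, set 0) → VC-HIT  vc=[2]
6: 0x3a (blk 14, set 0) → L1-HIT  vc=[2]
7: 0x3b (blk 14, set 0) → L1-HIT  vc=[2]
8: 0x38 (blk 14, set 0) → L1-HIT  vc=[2]
9: 0x33 (blk 12, set 0) → MISS  vc=[2, 14]
10: 0x1b (blk 6, set 0) → MISS  vc=[2, 14, 12]
11: 0x9 (blk 2, set 0) → VC-HIT  vc=[6, 14, 12]
12: 0xb (blk 2, set 0) → L1-HIT  vc=[6, 14, 12]
13: 0x19 (blk 6, set 0) → VC-HIT  vc=[2, 14, 12]
14: 0x38 (blk 14, set 0) → VC-HIT  vc=[2, 6, 12]
15: 0x3a (blk 14, set 0) → L1-HIT  vc=[2, 6, 12]

MISSES = 4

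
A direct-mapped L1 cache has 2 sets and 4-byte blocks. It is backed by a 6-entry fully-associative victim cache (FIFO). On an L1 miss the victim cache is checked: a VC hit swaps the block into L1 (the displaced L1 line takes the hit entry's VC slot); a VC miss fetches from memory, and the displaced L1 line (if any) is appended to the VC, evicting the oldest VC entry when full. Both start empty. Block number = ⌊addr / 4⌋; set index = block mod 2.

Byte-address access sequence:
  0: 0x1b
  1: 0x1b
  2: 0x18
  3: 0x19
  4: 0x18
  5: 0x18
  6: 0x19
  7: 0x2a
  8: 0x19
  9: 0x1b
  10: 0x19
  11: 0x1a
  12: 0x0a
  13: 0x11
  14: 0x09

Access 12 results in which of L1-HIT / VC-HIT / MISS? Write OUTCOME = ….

0: 0x1b (blk 6, set 0) → MISS  vc=[]
1: 0x1b (blk 6, set 0) → L1-HIT  vc=[]
2: 0x18 (blk 6, set 0) → L1-HIT  vc=[]
3: 0x19 (blk 6, set 0) → L1-HIT  vc=[]
4: 0x18 (blk 6, set 0) → L1-HIT  vc=[]
5: 0x18 (blk 6, set 0) → L1-HIT  vc=[]
6: 0x19 (blk 6, set 0) → L1-HIT  vc=[]
7: 0x2a (blk 10, set 0) → MISS  vc=[6]
8: 0x19 (blk 6, set 0) → VC-HIT  vc=[10]
9: 0x1b (blk 6, set 0) → L1-HIT  vc=[10]
10: 0x19 (blk 6, set 0) → L1-HIT  vc=[10]
11: 0x1a (blk 6, set 0) → L1-HIT  vc=[10]
12: 0xa (blk 2, set 0) → MISS  vc=[10, 6]
13: 0x11 (blk 4, set 0) → MISS  vc=[10, 6, 2]
14: 0x9 (blk 2, set 0) → VC-HIT  vc=[10, 6, 4]

OUTCOME = MISS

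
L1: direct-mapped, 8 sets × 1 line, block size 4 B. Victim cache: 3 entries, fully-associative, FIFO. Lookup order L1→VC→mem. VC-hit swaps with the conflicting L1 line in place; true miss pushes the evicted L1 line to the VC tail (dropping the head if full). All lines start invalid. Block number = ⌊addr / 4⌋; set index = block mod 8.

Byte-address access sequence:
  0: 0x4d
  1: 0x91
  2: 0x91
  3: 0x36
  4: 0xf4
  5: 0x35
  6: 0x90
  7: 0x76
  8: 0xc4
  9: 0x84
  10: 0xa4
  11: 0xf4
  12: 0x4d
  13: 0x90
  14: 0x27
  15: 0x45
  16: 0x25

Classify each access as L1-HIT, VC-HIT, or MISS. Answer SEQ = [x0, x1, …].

#0 0x4d→b19/s3 MISS; vc=[]
#1 0x91→b36/s4 MISS; vc=[]
#2 0x91→b36/s4 L1-HIT; vc=[]
#3 0x36→b13/s5 MISS; vc=[]
#4 0xf4→b61/s5 MISS; vc=[13]
#5 0x35→b13/s5 VC-HIT; vc=[61]
#6 0x90→b36/s4 L1-HIT; vc=[61]
#7 0x76→b29/s5 MISS; vc=[61,13]
#8 0xc4→b49/s1 MISS; vc=[61,13]
#9 0x84→b33/s1 MISS; vc=[61,13,49]
#10 0xa4→b41/s1 MISS; vc=[13,49,33]
#11 0xf4→b61/s5 MISS; vc=[49,33,29]
#12 0x4d→b19/s3 L1-HIT; vc=[49,33,29]
#13 0x90→b36/s4 L1-HIT; vc=[49,33,29]
#14 0x27→b9/s1 MISS; vc=[33,29,41]
#15 0x45→b17/s1 MISS; vc=[29,41,9]
#16 0x25→b9/s1 VC-HIT; vc=[29,41,17]

SEQ = [MISS, MISS, L1-HIT, MISS, MISS, VC-HIT, L1-HIT, MISS, MISS, MISS, MISS, MISS, L1-HIT, L1-HIT, MISS, MISS, VC-HIT]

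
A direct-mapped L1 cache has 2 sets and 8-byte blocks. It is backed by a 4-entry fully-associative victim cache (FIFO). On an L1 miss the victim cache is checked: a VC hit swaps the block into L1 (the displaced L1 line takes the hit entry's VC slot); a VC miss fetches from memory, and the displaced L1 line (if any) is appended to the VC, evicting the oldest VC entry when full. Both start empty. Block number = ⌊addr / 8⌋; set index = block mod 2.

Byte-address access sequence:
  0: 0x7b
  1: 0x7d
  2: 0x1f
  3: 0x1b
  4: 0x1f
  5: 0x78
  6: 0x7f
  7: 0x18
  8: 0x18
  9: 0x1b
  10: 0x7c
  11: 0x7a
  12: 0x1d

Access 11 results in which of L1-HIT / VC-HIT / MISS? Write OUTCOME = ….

OUTCOME = L1-HIT

  [0] addr=0x7b blk=15 s=1: MISS | VC []
  [1] addr=0x7d blk=15 s=1: L1-HIT | VC []
  [2] addr=0x1f blk=3 s=1: MISS | VC [15]
  [3] addr=0x1b blk=3 s=1: L1-HIT | VC [15]
  [4] addr=0x1f blk=3 s=1: L1-HIT | VC [15]
  [5] addr=0x78 blk=15 s=1: VC-HIT | VC [3]
  [6] addr=0x7f blk=15 s=1: L1-HIT | VC [3]
  [7] addr=0x18 blk=3 s=1: VC-HIT | VC [15]
  [8] addr=0x18 blk=3 s=1: L1-HIT | VC [15]
  [9] addr=0x1b blk=3 s=1: L1-HIT | VC [15]
  [10] addr=0x7c blk=15 s=1: VC-HIT | VC [3]
  [11] addr=0x7a blk=15 s=1: L1-HIT | VC [3]
  [12] addr=0x1d blk=3 s=1: VC-HIT | VC [15]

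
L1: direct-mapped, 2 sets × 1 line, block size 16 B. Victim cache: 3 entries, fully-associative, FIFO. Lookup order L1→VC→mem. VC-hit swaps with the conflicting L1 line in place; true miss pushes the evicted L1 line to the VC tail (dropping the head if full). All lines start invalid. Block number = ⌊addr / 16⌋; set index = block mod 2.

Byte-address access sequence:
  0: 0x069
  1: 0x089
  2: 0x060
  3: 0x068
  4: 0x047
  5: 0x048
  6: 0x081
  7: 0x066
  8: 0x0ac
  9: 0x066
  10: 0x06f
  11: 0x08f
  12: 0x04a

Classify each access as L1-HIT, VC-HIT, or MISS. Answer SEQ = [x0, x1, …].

SEQ = [MISS, MISS, VC-HIT, L1-HIT, MISS, L1-HIT, VC-HIT, VC-HIT, MISS, VC-HIT, L1-HIT, VC-HIT, VC-HIT]

0: 0x69 (blk 6, set 0) → MISS  vc=[]
1: 0x89 (blk 8, set 0) → MISS  vc=[6]
2: 0x60 (blk 6, set 0) → VC-HIT  vc=[8]
3: 0x68 (blk 6, set 0) → L1-HIT  vc=[8]
4: 0x47 (blk 4, set 0) → MISS  vc=[8, 6]
5: 0x48 (blk 4, set 0) → L1-HIT  vc=[8, 6]
6: 0x81 (blk 8, set 0) → VC-HIT  vc=[4, 6]
7: 0x66 (blk 6, set 0) → VC-HIT  vc=[4, 8]
8: 0xac (blk 10, set 0) → MISS  vc=[4, 8, 6]
9: 0x66 (blk 6, set 0) → VC-HIT  vc=[4, 8, 10]
10: 0x6f (blk 6, set 0) → L1-HIT  vc=[4, 8, 10]
11: 0x8f (blk 8, set 0) → VC-HIT  vc=[4, 6, 10]
12: 0x4a (blk 4, set 0) → VC-HIT  vc=[8, 6, 10]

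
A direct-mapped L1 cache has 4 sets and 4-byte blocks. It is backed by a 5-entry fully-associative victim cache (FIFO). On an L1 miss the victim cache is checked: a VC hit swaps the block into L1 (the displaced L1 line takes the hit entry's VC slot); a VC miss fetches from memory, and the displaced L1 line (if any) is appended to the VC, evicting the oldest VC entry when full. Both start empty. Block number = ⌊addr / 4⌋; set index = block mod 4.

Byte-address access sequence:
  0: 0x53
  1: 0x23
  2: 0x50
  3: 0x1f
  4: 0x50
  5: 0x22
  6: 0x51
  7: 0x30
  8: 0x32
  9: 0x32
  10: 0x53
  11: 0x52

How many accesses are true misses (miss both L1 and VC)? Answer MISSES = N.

  [0] addr=0x53 blk=20 s=0: MISS | VC []
  [1] addr=0x23 blk=8 s=0: MISS | VC [20]
  [2] addr=0x50 blk=20 s=0: VC-HIT | VC [8]
  [3] addr=0x1f blk=7 s=3: MISS | VC [8]
  [4] addr=0x50 blk=20 s=0: L1-HIT | VC [8]
  [5] addr=0x22 blk=8 s=0: VC-HIT | VC [20]
  [6] addr=0x51 blk=20 s=0: VC-HIT | VC [8]
  [7] addr=0x30 blk=12 s=0: MISS | VC [8, 20]
  [8] addr=0x32 blk=12 s=0: L1-HIT | VC [8, 20]
  [9] addr=0x32 blk=12 s=0: L1-HIT | VC [8, 20]
  [10] addr=0x53 blk=20 s=0: VC-HIT | VC [8, 12]
  [11] addr=0x52 blk=20 s=0: L1-HIT | VC [8, 12]

MISSES = 4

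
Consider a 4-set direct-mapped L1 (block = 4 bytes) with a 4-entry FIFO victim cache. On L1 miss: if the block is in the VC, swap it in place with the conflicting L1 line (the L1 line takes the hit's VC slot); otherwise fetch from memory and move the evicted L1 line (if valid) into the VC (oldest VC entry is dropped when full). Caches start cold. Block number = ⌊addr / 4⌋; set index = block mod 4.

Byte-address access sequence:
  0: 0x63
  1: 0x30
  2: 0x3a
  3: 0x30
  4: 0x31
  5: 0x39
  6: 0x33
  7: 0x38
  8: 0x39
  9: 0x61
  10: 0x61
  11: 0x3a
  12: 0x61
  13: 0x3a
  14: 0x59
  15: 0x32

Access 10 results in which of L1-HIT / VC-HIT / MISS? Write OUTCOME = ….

OUTCOME = L1-HIT

0: 0x63 (blk 24, set 0) → MISS  vc=[]
1: 0x30 (blk 12, set 0) → MISS  vc=[24]
2: 0x3a (blk 14, set 2) → MISS  vc=[24]
3: 0x30 (blk 12, set 0) → L1-HIT  vc=[24]
4: 0x31 (blk 12, set 0) → L1-HIT  vc=[24]
5: 0x39 (blk 14, set 2) → L1-HIT  vc=[24]
6: 0x33 (blk 12, set 0) → L1-HIT  vc=[24]
7: 0x38 (blk 14, set 2) → L1-HIT  vc=[24]
8: 0x39 (blk 14, set 2) → L1-HIT  vc=[24]
9: 0x61 (blk 24, set 0) → VC-HIT  vc=[12]
10: 0x61 (blk 24, set 0) → L1-HIT  vc=[12]
11: 0x3a (blk 14, set 2) → L1-HIT  vc=[12]
12: 0x61 (blk 24, set 0) → L1-HIT  vc=[12]
13: 0x3a (blk 14, set 2) → L1-HIT  vc=[12]
14: 0x59 (blk 22, set 2) → MISS  vc=[12, 14]
15: 0x32 (blk 12, set 0) → VC-HIT  vc=[24, 14]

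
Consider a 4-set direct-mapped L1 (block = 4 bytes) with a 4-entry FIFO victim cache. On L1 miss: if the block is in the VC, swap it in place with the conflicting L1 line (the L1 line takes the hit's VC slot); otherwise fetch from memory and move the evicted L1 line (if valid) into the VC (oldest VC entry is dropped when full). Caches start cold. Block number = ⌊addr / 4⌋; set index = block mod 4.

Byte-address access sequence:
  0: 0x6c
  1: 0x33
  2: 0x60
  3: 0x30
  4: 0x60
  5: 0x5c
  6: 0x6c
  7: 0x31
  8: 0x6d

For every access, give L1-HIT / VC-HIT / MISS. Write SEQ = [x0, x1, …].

SEQ = [MISS, MISS, MISS, VC-HIT, VC-HIT, MISS, VC-HIT, VC-HIT, L1-HIT]

#0 0x6c→b27/s3 MISS; vc=[]
#1 0x33→b12/s0 MISS; vc=[]
#2 0x60→b24/s0 MISS; vc=[12]
#3 0x30→b12/s0 VC-HIT; vc=[24]
#4 0x60→b24/s0 VC-HIT; vc=[12]
#5 0x5c→b23/s3 MISS; vc=[12,27]
#6 0x6c→b27/s3 VC-HIT; vc=[12,23]
#7 0x31→b12/s0 VC-HIT; vc=[24,23]
#8 0x6d→b27/s3 L1-HIT; vc=[24,23]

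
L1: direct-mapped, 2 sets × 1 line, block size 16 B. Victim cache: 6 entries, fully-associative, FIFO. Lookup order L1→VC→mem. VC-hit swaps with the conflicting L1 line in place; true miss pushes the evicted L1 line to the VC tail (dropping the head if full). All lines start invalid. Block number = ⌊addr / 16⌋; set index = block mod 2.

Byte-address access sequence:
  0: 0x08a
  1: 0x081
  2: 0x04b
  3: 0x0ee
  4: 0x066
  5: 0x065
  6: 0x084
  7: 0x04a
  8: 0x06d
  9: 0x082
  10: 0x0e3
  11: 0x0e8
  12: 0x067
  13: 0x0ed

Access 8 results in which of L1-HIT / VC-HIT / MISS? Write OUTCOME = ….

OUTCOME = VC-HIT

#0 0x8a→b8/s0 MISS; vc=[]
#1 0x81→b8/s0 L1-HIT; vc=[]
#2 0x4b→b4/s0 MISS; vc=[8]
#3 0xee→b14/s0 MISS; vc=[8,4]
#4 0x66→b6/s0 MISS; vc=[8,4,14]
#5 0x65→b6/s0 L1-HIT; vc=[8,4,14]
#6 0x84→b8/s0 VC-HIT; vc=[6,4,14]
#7 0x4a→b4/s0 VC-HIT; vc=[6,8,14]
#8 0x6d→b6/s0 VC-HIT; vc=[4,8,14]
#9 0x82→b8/s0 VC-HIT; vc=[4,6,14]
#10 0xe3→b14/s0 VC-HIT; vc=[4,6,8]
#11 0xe8→b14/s0 L1-HIT; vc=[4,6,8]
#12 0x67→b6/s0 VC-HIT; vc=[4,14,8]
#13 0xed→b14/s0 VC-HIT; vc=[4,6,8]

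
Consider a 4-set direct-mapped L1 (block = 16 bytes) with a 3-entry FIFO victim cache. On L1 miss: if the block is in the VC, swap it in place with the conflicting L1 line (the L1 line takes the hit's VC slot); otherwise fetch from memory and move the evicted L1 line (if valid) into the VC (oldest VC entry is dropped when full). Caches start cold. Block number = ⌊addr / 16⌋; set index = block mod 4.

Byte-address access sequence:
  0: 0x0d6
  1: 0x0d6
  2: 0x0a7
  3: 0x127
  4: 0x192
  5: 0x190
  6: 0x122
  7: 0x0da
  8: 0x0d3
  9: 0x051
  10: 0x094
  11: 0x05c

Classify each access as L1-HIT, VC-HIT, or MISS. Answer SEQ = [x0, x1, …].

  [0] addr=0xd6 blk=13 s=1: MISS | VC []
  [1] addr=0xd6 blk=13 s=1: L1-HIT | VC []
  [2] addr=0xa7 blk=10 s=2: MISS | VC []
  [3] addr=0x127 blk=18 s=2: MISS | VC [10]
  [4] addr=0x192 blk=25 s=1: MISS | VC [10, 13]
  [5] addr=0x190 blk=25 s=1: L1-HIT | VC [10, 13]
  [6] addr=0x122 blk=18 s=2: L1-HIT | VC [10, 13]
  [7] addr=0xda blk=13 s=1: VC-HIT | VC [10, 25]
  [8] addr=0xd3 blk=13 s=1: L1-HIT | VC [10, 25]
  [9] addr=0x51 blk=5 s=1: MISS | VC [10, 25, 13]
  [10] addr=0x94 blk=9 s=1: MISS | VC [25, 13, 5]
  [11] addr=0x5c blk=5 s=1: VC-HIT | VC [25, 13, 9]

SEQ = [MISS, L1-HIT, MISS, MISS, MISS, L1-HIT, L1-HIT, VC-HIT, L1-HIT, MISS, MISS, VC-HIT]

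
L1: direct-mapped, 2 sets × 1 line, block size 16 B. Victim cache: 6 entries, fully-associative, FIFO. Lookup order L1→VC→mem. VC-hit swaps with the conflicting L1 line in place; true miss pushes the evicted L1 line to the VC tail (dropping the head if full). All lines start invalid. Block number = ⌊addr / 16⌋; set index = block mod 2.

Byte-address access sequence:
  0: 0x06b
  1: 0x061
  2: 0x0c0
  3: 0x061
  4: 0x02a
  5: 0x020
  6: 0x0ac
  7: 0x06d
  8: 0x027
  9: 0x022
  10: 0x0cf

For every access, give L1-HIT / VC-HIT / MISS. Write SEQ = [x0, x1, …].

0: 0x6b (blk 6, set 0) → MISS  vc=[]
1: 0x61 (blk 6, set 0) → L1-HIT  vc=[]
2: 0xc0 (blk 12, set 0) → MISS  vc=[6]
3: 0x61 (blk 6, set 0) → VC-HIT  vc=[12]
4: 0x2a (blk 2, set 0) → MISS  vc=[12, 6]
5: 0x20 (blk 2, set 0) → L1-HIT  vc=[12, 6]
6: 0xac (blk 10, set 0) → MISS  vc=[12, 6, 2]
7: 0x6d (blk 6, set 0) → VC-HIT  vc=[12, 10, 2]
8: 0x27 (blk 2, set 0) → VC-HIT  vc=[12, 10, 6]
9: 0x22 (blk 2, set 0) → L1-HIT  vc=[12, 10, 6]
10: 0xcf (blk 12, set 0) → VC-HIT  vc=[2, 10, 6]

SEQ = [MISS, L1-HIT, MISS, VC-HIT, MISS, L1-HIT, MISS, VC-HIT, VC-HIT, L1-HIT, VC-HIT]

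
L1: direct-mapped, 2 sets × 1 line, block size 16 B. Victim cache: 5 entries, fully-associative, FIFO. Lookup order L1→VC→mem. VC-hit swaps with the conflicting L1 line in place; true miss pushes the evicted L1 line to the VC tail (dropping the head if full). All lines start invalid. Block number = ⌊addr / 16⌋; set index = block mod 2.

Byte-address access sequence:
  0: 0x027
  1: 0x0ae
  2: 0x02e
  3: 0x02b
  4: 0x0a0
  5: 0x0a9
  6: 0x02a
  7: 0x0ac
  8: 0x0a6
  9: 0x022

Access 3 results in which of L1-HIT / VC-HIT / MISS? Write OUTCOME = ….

OUTCOME = L1-HIT

  [0] addr=0x27 blk=2 s=0: MISS | VC []
  [1] addr=0xae blk=10 s=0: MISS | VC [2]
  [2] addr=0x2e blk=2 s=0: VC-HIT | VC [10]
  [3] addr=0x2b blk=2 s=0: L1-HIT | VC [10]
  [4] addr=0xa0 blk=10 s=0: VC-HIT | VC [2]
  [5] addr=0xa9 blk=10 s=0: L1-HIT | VC [2]
  [6] addr=0x2a blk=2 s=0: VC-HIT | VC [10]
  [7] addr=0xac blk=10 s=0: VC-HIT | VC [2]
  [8] addr=0xa6 blk=10 s=0: L1-HIT | VC [2]
  [9] addr=0x22 blk=2 s=0: VC-HIT | VC [10]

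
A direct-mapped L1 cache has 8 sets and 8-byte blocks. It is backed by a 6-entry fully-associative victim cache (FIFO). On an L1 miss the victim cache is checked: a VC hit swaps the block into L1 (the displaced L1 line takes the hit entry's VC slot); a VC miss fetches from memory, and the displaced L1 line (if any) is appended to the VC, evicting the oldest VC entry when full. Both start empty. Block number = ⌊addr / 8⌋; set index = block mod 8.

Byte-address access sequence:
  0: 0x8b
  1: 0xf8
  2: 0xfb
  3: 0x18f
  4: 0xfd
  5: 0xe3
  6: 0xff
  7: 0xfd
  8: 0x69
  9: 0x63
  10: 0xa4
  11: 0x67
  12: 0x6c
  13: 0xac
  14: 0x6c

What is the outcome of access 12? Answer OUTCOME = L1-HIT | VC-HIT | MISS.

0: 0x8b (blk 17, set 1) → MISS  vc=[]
1: 0xf8 (blk 31, set 7) → MISS  vc=[]
2: 0xfb (blk 31, set 7) → L1-HIT  vc=[]
3: 0x18f (blk 49, set 1) → MISS  vc=[17]
4: 0xfd (blk 31, set 7) → L1-HIT  vc=[17]
5: 0xe3 (blk 28, set 4) → MISS  vc=[17]
6: 0xff (blk 31, set 7) → L1-HIT  vc=[17]
7: 0xfd (blk 31, set 7) → L1-HIT  vc=[17]
8: 0x69 (blk 13, set 5) → MISS  vc=[17]
9: 0x63 (blk 12, set 4) → MISS  vc=[17, 28]
10: 0xa4 (blk 20, set 4) → MISS  vc=[17, 28, 12]
11: 0x67 (blk 12, set 4) → VC-HIT  vc=[17, 28, 20]
12: 0x6c (blk 13, set 5) → L1-HIT  vc=[17, 28, 20]
13: 0xac (blk 21, set 5) → MISS  vc=[17, 28, 20, 13]
14: 0x6c (blk 13, set 5) → VC-HIT  vc=[17, 28, 20, 21]

OUTCOME = L1-HIT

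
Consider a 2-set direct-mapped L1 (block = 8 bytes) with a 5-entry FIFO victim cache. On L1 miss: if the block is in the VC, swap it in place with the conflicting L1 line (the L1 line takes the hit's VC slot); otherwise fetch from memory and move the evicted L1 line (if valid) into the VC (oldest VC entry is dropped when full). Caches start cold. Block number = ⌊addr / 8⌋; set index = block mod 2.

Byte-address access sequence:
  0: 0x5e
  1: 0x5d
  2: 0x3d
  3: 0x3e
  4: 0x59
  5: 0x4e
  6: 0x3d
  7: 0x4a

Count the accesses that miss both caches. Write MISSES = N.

MISSES = 3

0: 0x5e (blk 11, set 1) → MISS  vc=[]
1: 0x5d (blk 11, set 1) → L1-HIT  vc=[]
2: 0x3d (blk 7, set 1) → MISS  vc=[11]
3: 0x3e (blk 7, set 1) → L1-HIT  vc=[11]
4: 0x59 (blk 11, set 1) → VC-HIT  vc=[7]
5: 0x4e (blk 9, set 1) → MISS  vc=[7, 11]
6: 0x3d (blk 7, set 1) → VC-HIT  vc=[9, 11]
7: 0x4a (blk 9, set 1) → VC-HIT  vc=[7, 11]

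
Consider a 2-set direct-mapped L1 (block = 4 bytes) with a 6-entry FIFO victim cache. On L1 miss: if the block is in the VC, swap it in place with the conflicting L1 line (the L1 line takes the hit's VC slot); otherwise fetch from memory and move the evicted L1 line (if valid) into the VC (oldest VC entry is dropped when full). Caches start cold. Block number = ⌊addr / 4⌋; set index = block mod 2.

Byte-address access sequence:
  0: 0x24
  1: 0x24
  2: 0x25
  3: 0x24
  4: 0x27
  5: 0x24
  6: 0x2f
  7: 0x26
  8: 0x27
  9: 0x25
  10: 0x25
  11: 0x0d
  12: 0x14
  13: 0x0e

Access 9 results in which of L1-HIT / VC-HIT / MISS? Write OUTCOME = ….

  [0] addr=0x24 blk=9 s=1: MISS | VC []
  [1] addr=0x24 blk=9 s=1: L1-HIT | VC []
  [2] addr=0x25 blk=9 s=1: L1-HIT | VC []
  [3] addr=0x24 blk=9 s=1: L1-HIT | VC []
  [4] addr=0x27 blk=9 s=1: L1-HIT | VC []
  [5] addr=0x24 blk=9 s=1: L1-HIT | VC []
  [6] addr=0x2f blk=11 s=1: MISS | VC [9]
  [7] addr=0x26 blk=9 s=1: VC-HIT | VC [11]
  [8] addr=0x27 blk=9 s=1: L1-HIT | VC [11]
  [9] addr=0x25 blk=9 s=1: L1-HIT | VC [11]
  [10] addr=0x25 blk=9 s=1: L1-HIT | VC [11]
  [11] addr=0xd blk=3 s=1: MISS | VC [11, 9]
  [12] addr=0x14 blk=5 s=1: MISS | VC [11, 9, 3]
  [13] addr=0xe blk=3 s=1: VC-HIT | VC [11, 9, 5]

OUTCOME = L1-HIT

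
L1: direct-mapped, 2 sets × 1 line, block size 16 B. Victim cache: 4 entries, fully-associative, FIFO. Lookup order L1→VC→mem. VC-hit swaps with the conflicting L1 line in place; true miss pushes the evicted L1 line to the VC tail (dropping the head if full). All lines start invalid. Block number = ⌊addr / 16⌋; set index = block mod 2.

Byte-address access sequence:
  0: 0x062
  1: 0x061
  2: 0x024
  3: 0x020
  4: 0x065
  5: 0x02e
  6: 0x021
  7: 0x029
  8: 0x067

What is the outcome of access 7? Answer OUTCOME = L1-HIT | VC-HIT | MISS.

#0 0x62→b6/s0 MISS; vc=[]
#1 0x61→b6/s0 L1-HIT; vc=[]
#2 0x24→b2/s0 MISS; vc=[6]
#3 0x20→b2/s0 L1-HIT; vc=[6]
#4 0x65→b6/s0 VC-HIT; vc=[2]
#5 0x2e→b2/s0 VC-HIT; vc=[6]
#6 0x21→b2/s0 L1-HIT; vc=[6]
#7 0x29→b2/s0 L1-HIT; vc=[6]
#8 0x67→b6/s0 VC-HIT; vc=[2]

OUTCOME = L1-HIT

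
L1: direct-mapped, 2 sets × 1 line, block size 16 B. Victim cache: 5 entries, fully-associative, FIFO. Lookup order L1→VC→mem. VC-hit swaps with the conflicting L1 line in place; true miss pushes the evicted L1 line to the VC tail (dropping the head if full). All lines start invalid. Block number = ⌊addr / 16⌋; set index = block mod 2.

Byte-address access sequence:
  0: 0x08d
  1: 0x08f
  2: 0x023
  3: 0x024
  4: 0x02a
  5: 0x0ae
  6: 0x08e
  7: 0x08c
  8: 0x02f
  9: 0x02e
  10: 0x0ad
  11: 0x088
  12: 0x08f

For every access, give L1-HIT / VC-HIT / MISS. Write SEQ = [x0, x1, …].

SEQ = [MISS, L1-HIT, MISS, L1-HIT, L1-HIT, MISS, VC-HIT, L1-HIT, VC-HIT, L1-HIT, VC-HIT, VC-HIT, L1-HIT]

  [0] addr=0x8d blk=8 s=0: MISS | VC []
  [1] addr=0x8f blk=8 s=0: L1-HIT | VC []
  [2] addr=0x23 blk=2 s=0: MISS | VC [8]
  [3] addr=0x24 blk=2 s=0: L1-HIT | VC [8]
  [4] addr=0x2a blk=2 s=0: L1-HIT | VC [8]
  [5] addr=0xae blk=10 s=0: MISS | VC [8, 2]
  [6] addr=0x8e blk=8 s=0: VC-HIT | VC [10, 2]
  [7] addr=0x8c blk=8 s=0: L1-HIT | VC [10, 2]
  [8] addr=0x2f blk=2 s=0: VC-HIT | VC [10, 8]
  [9] addr=0x2e blk=2 s=0: L1-HIT | VC [10, 8]
  [10] addr=0xad blk=10 s=0: VC-HIT | VC [2, 8]
  [11] addr=0x88 blk=8 s=0: VC-HIT | VC [2, 10]
  [12] addr=0x8f blk=8 s=0: L1-HIT | VC [2, 10]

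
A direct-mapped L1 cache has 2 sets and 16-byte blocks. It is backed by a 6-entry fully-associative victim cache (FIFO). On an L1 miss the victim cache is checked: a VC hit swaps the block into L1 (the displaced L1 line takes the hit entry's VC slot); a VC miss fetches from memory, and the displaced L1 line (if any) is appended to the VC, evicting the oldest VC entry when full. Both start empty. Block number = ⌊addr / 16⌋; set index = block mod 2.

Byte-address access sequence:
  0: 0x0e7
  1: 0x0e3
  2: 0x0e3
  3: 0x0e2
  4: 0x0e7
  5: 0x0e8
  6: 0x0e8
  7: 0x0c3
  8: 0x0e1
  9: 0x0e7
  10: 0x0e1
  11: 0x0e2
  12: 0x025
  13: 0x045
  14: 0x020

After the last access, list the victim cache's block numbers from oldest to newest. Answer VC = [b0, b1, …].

VC = [12, 14, 4]

#0 0xe7→b14/s0 MISS; vc=[]
#1 0xe3→b14/s0 L1-HIT; vc=[]
#2 0xe3→b14/s0 L1-HIT; vc=[]
#3 0xe2→b14/s0 L1-HIT; vc=[]
#4 0xe7→b14/s0 L1-HIT; vc=[]
#5 0xe8→b14/s0 L1-HIT; vc=[]
#6 0xe8→b14/s0 L1-HIT; vc=[]
#7 0xc3→b12/s0 MISS; vc=[14]
#8 0xe1→b14/s0 VC-HIT; vc=[12]
#9 0xe7→b14/s0 L1-HIT; vc=[12]
#10 0xe1→b14/s0 L1-HIT; vc=[12]
#11 0xe2→b14/s0 L1-HIT; vc=[12]
#12 0x25→b2/s0 MISS; vc=[12,14]
#13 0x45→b4/s0 MISS; vc=[12,14,2]
#14 0x20→b2/s0 VC-HIT; vc=[12,14,4]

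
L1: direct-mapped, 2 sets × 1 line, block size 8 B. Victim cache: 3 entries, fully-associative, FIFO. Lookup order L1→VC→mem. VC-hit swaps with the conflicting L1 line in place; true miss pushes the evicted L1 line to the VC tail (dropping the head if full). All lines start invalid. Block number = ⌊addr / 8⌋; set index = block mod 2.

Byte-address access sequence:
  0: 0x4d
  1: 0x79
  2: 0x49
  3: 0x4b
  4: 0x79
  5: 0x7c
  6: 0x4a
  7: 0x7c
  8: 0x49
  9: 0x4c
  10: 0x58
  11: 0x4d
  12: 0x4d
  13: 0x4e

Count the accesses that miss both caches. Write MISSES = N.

MISSES = 3

0: 0x4d (blk 9, set 1) → MISS  vc=[]
1: 0x79 (blk 15, set 1) → MISS  vc=[9]
2: 0x49 (blk 9, set 1) → VC-HIT  vc=[15]
3: 0x4b (blk 9, set 1) → L1-HIT  vc=[15]
4: 0x79 (blk 15, set 1) → VC-HIT  vc=[9]
5: 0x7c (blk 15, set 1) → L1-HIT  vc=[9]
6: 0x4a (blk 9, set 1) → VC-HIT  vc=[15]
7: 0x7c (blk 15, set 1) → VC-HIT  vc=[9]
8: 0x49 (blk 9, set 1) → VC-HIT  vc=[15]
9: 0x4c (blk 9, set 1) → L1-HIT  vc=[15]
10: 0x58 (blk 11, set 1) → MISS  vc=[15, 9]
11: 0x4d (blk 9, set 1) → VC-HIT  vc=[15, 11]
12: 0x4d (blk 9, set 1) → L1-HIT  vc=[15, 11]
13: 0x4e (blk 9, set 1) → L1-HIT  vc=[15, 11]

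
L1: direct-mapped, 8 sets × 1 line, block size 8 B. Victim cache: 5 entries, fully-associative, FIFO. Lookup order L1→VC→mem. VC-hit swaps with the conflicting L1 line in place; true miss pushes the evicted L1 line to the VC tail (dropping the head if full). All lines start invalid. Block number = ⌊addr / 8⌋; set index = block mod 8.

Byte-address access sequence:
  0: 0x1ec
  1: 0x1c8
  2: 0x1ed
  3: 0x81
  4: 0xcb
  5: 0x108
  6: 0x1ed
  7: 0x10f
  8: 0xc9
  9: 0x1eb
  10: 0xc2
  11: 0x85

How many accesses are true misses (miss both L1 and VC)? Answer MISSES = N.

MISSES = 6

#0 0x1ec→b61/s5 MISS; vc=[]
#1 0x1c8→b57/s1 MISS; vc=[]
#2 0x1ed→b61/s5 L1-HIT; vc=[]
#3 0x81→b16/s0 MISS; vc=[]
#4 0xcb→b25/s1 MISS; vc=[57]
#5 0x108→b33/s1 MISS; vc=[57,25]
#6 0x1ed→b61/s5 L1-HIT; vc=[57,25]
#7 0x10f→b33/s1 L1-HIT; vc=[57,25]
#8 0xc9→b25/s1 VC-HIT; vc=[57,33]
#9 0x1eb→b61/s5 L1-HIT; vc=[57,33]
#10 0xc2→b24/s0 MISS; vc=[57,33,16]
#11 0x85→b16/s0 VC-HIT; vc=[57,33,24]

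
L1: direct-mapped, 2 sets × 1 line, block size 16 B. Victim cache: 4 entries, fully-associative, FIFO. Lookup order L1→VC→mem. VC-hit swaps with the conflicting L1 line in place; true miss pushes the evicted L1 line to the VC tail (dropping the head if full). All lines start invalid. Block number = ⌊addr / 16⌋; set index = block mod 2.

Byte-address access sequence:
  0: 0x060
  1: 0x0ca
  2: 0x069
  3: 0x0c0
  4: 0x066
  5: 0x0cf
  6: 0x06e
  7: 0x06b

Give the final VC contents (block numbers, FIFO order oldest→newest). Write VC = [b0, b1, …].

#0 0x60→b6/s0 MISS; vc=[]
#1 0xca→b12/s0 MISS; vc=[6]
#2 0x69→b6/s0 VC-HIT; vc=[12]
#3 0xc0→b12/s0 VC-HIT; vc=[6]
#4 0x66→b6/s0 VC-HIT; vc=[12]
#5 0xcf→b12/s0 VC-HIT; vc=[6]
#6 0x6e→b6/s0 VC-HIT; vc=[12]
#7 0x6b→b6/s0 L1-HIT; vc=[12]

VC = [12]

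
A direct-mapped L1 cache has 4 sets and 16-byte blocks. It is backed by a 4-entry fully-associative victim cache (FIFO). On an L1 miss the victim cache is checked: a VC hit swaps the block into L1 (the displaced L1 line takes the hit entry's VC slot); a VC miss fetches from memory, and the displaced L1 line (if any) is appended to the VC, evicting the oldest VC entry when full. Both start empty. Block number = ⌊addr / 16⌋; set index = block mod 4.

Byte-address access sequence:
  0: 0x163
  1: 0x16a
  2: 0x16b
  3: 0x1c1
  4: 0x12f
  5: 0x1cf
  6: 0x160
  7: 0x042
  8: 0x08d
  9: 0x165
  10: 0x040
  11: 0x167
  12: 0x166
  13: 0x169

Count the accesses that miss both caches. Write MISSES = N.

MISSES = 5

0: 0x163 (blk 22, set 2) → MISS  vc=[]
1: 0x16a (blk 22, set 2) → L1-HIT  vc=[]
2: 0x16b (blk 22, set 2) → L1-HIT  vc=[]
3: 0x1c1 (blk 28, set 0) → MISS  vc=[]
4: 0x12f (blk 18, set 2) → MISS  vc=[22]
5: 0x1cf (blk 28, set 0) → L1-HIT  vc=[22]
6: 0x160 (blk 22, set 2) → VC-HIT  vc=[18]
7: 0x42 (blk 4, set 0) → MISS  vc=[18, 28]
8: 0x8d (blk 8, set 0) → MISS  vc=[18, 28, 4]
9: 0x165 (blk 22, set 2) → L1-HIT  vc=[18, 28, 4]
10: 0x40 (blk 4, set 0) → VC-HIT  vc=[18, 28, 8]
11: 0x167 (blk 22, set 2) → L1-HIT  vc=[18, 28, 8]
12: 0x166 (blk 22, set 2) → L1-HIT  vc=[18, 28, 8]
13: 0x169 (blk 22, set 2) → L1-HIT  vc=[18, 28, 8]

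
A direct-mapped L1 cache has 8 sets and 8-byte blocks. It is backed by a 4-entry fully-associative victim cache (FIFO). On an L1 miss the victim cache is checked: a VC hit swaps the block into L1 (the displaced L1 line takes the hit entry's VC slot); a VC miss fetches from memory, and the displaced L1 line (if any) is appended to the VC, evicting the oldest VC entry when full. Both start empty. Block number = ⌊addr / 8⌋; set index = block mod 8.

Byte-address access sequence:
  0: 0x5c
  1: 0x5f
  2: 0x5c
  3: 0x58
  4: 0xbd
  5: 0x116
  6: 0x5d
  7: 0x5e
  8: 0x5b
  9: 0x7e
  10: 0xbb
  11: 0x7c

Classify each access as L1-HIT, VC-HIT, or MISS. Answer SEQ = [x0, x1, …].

SEQ = [MISS, L1-HIT, L1-HIT, L1-HIT, MISS, MISS, L1-HIT, L1-HIT, L1-HIT, MISS, VC-HIT, VC-HIT]

0: 0x5c (blk 11, set 3) → MISS  vc=[]
1: 0x5f (blk 11, set 3) → L1-HIT  vc=[]
2: 0x5c (blk 11, set 3) → L1-HIT  vc=[]
3: 0x58 (blk 11, set 3) → L1-HIT  vc=[]
4: 0xbd (blk 23, set 7) → MISS  vc=[]
5: 0x116 (blk 34, set 2) → MISS  vc=[]
6: 0x5d (blk 11, set 3) → L1-HIT  vc=[]
7: 0x5e (blk 11, set 3) → L1-HIT  vc=[]
8: 0x5b (blk 11, set 3) → L1-HIT  vc=[]
9: 0x7e (blk 15, set 7) → MISS  vc=[23]
10: 0xbb (blk 23, set 7) → VC-HIT  vc=[15]
11: 0x7c (blk 15, set 7) → VC-HIT  vc=[23]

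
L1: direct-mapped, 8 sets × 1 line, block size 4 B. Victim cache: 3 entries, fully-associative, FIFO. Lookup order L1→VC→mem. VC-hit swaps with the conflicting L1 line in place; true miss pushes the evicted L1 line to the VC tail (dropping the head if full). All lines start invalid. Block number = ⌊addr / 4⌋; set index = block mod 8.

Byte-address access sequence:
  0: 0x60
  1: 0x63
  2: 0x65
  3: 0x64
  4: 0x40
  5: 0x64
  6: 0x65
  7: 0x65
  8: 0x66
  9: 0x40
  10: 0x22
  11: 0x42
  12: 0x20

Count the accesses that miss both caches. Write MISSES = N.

MISSES = 4

0: 0x60 (blk 24, set 0) → MISS  vc=[]
1: 0x63 (blk 24, set 0) → L1-HIT  vc=[]
2: 0x65 (blk 25, set 1) → MISS  vc=[]
3: 0x64 (blk 25, set 1) → L1-HIT  vc=[]
4: 0x40 (blk 16, set 0) → MISS  vc=[24]
5: 0x64 (blk 25, set 1) → L1-HIT  vc=[24]
6: 0x65 (blk 25, set 1) → L1-HIT  vc=[24]
7: 0x65 (blk 25, set 1) → L1-HIT  vc=[24]
8: 0x66 (blk 25, set 1) → L1-HIT  vc=[24]
9: 0x40 (blk 16, set 0) → L1-HIT  vc=[24]
10: 0x22 (blk 8, set 0) → MISS  vc=[24, 16]
11: 0x42 (blk 16, set 0) → VC-HIT  vc=[24, 8]
12: 0x20 (blk 8, set 0) → VC-HIT  vc=[24, 16]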